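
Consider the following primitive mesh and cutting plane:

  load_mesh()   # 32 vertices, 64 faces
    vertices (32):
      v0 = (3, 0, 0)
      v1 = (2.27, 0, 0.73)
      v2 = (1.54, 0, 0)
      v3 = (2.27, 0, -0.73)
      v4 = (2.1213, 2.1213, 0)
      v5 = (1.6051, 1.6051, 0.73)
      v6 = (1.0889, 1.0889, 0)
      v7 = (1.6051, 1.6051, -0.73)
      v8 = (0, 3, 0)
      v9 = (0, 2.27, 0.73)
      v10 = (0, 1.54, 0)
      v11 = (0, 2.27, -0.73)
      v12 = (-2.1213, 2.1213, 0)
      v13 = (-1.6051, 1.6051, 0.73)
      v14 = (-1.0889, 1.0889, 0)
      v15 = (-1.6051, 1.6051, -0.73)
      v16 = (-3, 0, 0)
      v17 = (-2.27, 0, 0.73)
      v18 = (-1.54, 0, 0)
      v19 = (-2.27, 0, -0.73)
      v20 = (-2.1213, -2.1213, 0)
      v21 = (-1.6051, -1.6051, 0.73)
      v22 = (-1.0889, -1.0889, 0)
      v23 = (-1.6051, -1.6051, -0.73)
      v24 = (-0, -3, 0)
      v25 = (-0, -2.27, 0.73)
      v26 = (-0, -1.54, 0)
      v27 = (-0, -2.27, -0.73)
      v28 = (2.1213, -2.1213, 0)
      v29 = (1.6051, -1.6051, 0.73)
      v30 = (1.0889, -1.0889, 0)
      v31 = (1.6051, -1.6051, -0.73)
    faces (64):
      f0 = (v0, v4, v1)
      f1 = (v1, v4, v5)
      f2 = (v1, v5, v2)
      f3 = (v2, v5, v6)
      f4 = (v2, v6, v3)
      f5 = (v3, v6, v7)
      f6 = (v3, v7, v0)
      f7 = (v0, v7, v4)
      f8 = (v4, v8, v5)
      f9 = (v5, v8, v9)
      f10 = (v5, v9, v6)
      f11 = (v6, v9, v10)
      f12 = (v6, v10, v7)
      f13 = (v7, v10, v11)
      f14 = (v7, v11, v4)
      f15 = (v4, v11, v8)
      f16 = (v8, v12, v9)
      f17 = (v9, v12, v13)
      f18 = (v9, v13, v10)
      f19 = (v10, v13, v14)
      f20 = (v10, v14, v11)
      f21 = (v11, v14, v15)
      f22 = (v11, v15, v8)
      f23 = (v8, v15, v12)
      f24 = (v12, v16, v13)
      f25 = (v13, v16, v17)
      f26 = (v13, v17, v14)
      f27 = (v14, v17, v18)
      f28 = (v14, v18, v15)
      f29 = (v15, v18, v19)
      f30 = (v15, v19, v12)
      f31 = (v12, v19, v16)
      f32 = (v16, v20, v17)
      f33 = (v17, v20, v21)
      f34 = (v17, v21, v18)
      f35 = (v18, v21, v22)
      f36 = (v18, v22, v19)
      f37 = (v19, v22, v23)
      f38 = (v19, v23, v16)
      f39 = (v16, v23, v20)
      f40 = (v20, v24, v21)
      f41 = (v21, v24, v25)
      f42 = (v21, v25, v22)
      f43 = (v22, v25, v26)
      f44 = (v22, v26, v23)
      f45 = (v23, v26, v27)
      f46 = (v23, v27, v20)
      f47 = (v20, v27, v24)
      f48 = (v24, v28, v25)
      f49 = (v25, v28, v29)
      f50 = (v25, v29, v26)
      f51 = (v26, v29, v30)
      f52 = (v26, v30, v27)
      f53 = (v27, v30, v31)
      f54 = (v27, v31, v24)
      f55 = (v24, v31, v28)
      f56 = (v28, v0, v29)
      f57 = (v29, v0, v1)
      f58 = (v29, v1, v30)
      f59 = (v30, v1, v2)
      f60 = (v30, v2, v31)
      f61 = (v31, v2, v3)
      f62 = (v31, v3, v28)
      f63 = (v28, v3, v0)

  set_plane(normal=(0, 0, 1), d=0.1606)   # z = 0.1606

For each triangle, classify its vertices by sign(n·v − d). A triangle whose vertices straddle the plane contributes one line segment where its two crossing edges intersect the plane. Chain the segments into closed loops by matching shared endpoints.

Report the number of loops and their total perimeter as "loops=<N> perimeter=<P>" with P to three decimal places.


Straddling triangles (32 of 64):
  (v0,v4,v1) [--+] → (2.15401, 1.65461, 0.1606)–(2.8394, 0, 0.1606)  len=1.7909
  (v1,v4,v5) [+-+] → (2.15401, 1.65461, 0.1606)–(2.00774, 2.00774, 0.1606)  len=0.3822
  (v1,v5,v2) [++-] → (1.55432, 0.353122, 0.1606)–(1.7006, 0, 0.1606)  len=0.3822
  (v2,v5,v6) [-+-] → (1.55432, 0.353122, 0.1606)–(1.20246, 1.20246, 0.1606)  len=0.9193
  (v4,v8,v5) [--+] → (0.353122, 2.69312, 0.1606)–(2.00774, 2.00774, 0.1606)  len=1.7909
  (v5,v8,v9) [+-+] → (0.353122, 2.69312, 0.1606)–(0, 2.8394, 0.1606)  len=0.3822
  (v5,v9,v6) [++-] → (0.849342, 1.34874, 0.1606)–(1.20246, 1.20246, 0.1606)  len=0.3822
  (v6,v9,v10) [-+-] → (0.849342, 1.34874, 0.1606)–(0, 1.7006, 0.1606)  len=0.9193
  (v8,v12,v9) [--+] → (-1.65461, 2.15401, 0.1606)–(0, 2.8394, 0.1606)  len=1.7909
  (v9,v12,v13) [+-+] → (-1.65461, 2.15401, 0.1606)–(-2.00774, 2.00774, 0.1606)  len=0.3822
  (v9,v13,v10) [++-] → (-0.353122, 1.55432, 0.1606)–(0, 1.7006, 0.1606)  len=0.3822
  (v10,v13,v14) [-+-] → (-0.353122, 1.55432, 0.1606)–(-1.20246, 1.20246, 0.1606)  len=0.9193
  (v12,v16,v13) [--+] → (-2.69312, 0.353122, 0.1606)–(-2.00774, 2.00774, 0.1606)  len=1.7909
  (v13,v16,v17) [+-+] → (-2.69312, 0.353122, 0.1606)–(-2.8394, 0, 0.1606)  len=0.3822
  (v13,v17,v14) [++-] → (-1.34874, 0.849342, 0.1606)–(-1.20246, 1.20246, 0.1606)  len=0.3822
  (v14,v17,v18) [-+-] → (-1.34874, 0.849342, 0.1606)–(-1.7006, 0, 0.1606)  len=0.9193
  (v16,v20,v17) [--+] → (-2.15401, -1.65461, 0.1606)–(-2.8394, 0, 0.1606)  len=1.7909
  (v17,v20,v21) [+-+] → (-2.15401, -1.65461, 0.1606)–(-2.00774, -2.00774, 0.1606)  len=0.3822
  (v17,v21,v18) [++-] → (-1.55432, -0.353122, 0.1606)–(-1.7006, 0, 0.1606)  len=0.3822
  (v18,v21,v22) [-+-] → (-1.55432, -0.353122, 0.1606)–(-1.20246, -1.20246, 0.1606)  len=0.9193
  (v20,v24,v21) [--+] → (-0.353122, -2.69312, 0.1606)–(-2.00774, -2.00774, 0.1606)  len=1.7909
  (v21,v24,v25) [+-+] → (-0.353122, -2.69312, 0.1606)–(0, -2.8394, 0.1606)  len=0.3822
  (v21,v25,v22) [++-] → (-0.849342, -1.34874, 0.1606)–(-1.20246, -1.20246, 0.1606)  len=0.3822
  (v22,v25,v26) [-+-] → (-0.849342, -1.34874, 0.1606)–(0, -1.7006, 0.1606)  len=0.9193
  (v24,v28,v25) [--+] → (1.65461, -2.15401, 0.1606)–(0, -2.8394, 0.1606)  len=1.7909
  (v25,v28,v29) [+-+] → (1.65461, -2.15401, 0.1606)–(2.00774, -2.00774, 0.1606)  len=0.3822
  (v25,v29,v26) [++-] → (0.353122, -1.55432, 0.1606)–(0, -1.7006, 0.1606)  len=0.3822
  (v26,v29,v30) [-+-] → (0.353122, -1.55432, 0.1606)–(1.20246, -1.20246, 0.1606)  len=0.9193
  (v28,v0,v29) [--+] → (2.69312, -0.353122, 0.1606)–(2.00774, -2.00774, 0.1606)  len=1.7909
  (v29,v0,v1) [+-+] → (2.69312, -0.353122, 0.1606)–(2.8394, 0, 0.1606)  len=0.3822
  (v29,v1,v30) [++-] → (1.34874, -0.849342, 0.1606)–(1.20246, -1.20246, 0.1606)  len=0.3822
  (v30,v1,v2) [-+-] → (1.34874, -0.849342, 0.1606)–(1.7006, 0, 0.1606)  len=0.9193

Chained into 2 loop(s):
  loop 1: 16 segments, perimeter = 17.3854
  loop 2: 16 segments, perimeter = 10.4125
Total perimeter = 27.798

loops=2 perimeter=27.798


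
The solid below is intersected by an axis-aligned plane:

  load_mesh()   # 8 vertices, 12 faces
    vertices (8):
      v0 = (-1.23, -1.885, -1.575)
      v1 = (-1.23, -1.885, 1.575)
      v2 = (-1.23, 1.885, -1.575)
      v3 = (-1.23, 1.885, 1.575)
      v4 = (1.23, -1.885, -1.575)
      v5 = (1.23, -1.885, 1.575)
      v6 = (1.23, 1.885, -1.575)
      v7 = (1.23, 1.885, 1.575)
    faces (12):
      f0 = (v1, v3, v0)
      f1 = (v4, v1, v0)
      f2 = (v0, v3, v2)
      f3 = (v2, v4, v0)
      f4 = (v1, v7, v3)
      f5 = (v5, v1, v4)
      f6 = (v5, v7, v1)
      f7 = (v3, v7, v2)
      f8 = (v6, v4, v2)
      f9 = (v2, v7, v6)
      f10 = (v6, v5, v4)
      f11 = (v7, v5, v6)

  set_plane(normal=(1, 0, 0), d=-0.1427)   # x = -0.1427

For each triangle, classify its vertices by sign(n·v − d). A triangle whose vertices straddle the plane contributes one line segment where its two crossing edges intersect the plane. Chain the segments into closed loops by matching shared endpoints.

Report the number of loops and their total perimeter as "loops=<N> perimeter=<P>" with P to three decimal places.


loops=1 perimeter=13.840

Straddling triangles (8 of 12):
  (v4,v1,v0) [+--] → (-0.1427, -1.885, 0.182726)–(-0.1427, -1.885, -1.575)  len=1.7577
  (v2,v4,v0) [-+-] → (-0.1427, 0.218691, -1.575)–(-0.1427, -1.885, -1.575)  len=2.1037
  (v1,v7,v3) [-+-] → (-0.1427, -0.218691, 1.575)–(-0.1427, 1.885, 1.575)  len=2.1037
  (v5,v1,v4) [+-+] → (-0.1427, -1.885, 1.575)–(-0.1427, -1.885, 0.182726)  len=1.3923
  (v5,v7,v1) [++-] → (-0.1427, -0.218691, 1.575)–(-0.1427, -1.885, 1.575)  len=1.6663
  (v3,v7,v2) [-+-] → (-0.1427, 1.885, 1.575)–(-0.1427, 1.885, -0.182726)  len=1.7577
  (v6,v4,v2) [++-] → (-0.1427, 0.218691, -1.575)–(-0.1427, 1.885, -1.575)  len=1.6663
  (v2,v7,v6) [-++] → (-0.1427, 1.885, -0.182726)–(-0.1427, 1.885, -1.575)  len=1.3923

Chained into 1 loop(s):
  loop 1: 8 segments, perimeter = 13.8400
Total perimeter = 13.840


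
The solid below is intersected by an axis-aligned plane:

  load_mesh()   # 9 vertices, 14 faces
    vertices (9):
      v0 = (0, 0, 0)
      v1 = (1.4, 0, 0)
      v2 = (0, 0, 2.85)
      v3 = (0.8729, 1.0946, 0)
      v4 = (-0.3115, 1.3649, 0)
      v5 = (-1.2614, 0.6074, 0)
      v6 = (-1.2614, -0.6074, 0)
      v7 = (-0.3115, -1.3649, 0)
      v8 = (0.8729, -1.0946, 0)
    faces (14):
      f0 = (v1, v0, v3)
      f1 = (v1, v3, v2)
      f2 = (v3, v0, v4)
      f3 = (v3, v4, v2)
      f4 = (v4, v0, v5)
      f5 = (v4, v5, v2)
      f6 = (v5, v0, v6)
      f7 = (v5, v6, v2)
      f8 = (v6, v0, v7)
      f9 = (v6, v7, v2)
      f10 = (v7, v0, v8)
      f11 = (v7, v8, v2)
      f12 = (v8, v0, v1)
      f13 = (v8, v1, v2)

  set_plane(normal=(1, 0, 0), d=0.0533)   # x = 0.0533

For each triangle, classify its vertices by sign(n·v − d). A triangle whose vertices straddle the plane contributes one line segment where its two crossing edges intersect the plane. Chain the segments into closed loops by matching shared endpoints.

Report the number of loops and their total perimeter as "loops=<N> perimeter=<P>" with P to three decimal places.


Straddling triangles (8 of 14):
  (v1,v0,v3) [+-+] → (0.0533, 0, 0)–(0.0533, 0.0668372, 0)  len=0.0668
  (v1,v3,v2) [++-] → (0.0533, 0.0668372, 2.67598)–(0.0533, 0, 2.7415)  len=0.0936
  (v3,v0,v4) [+--] → (0.0533, 0.0668372, 0)–(0.0533, 1.28165, 0)  len=1.2148
  (v3,v4,v2) [+--] → (0.0533, 1.28165, 0)–(0.0533, 0.0668372, 2.67598)  len=2.9388
  (v7,v0,v8) [--+] → (0.0533, -0.0668372, 0)–(0.0533, -1.28165, 0)  len=1.2148
  (v7,v8,v2) [-+-] → (0.0533, -1.28165, 0)–(0.0533, -0.0668372, 2.67598)  len=2.9388
  (v8,v0,v1) [+-+] → (0.0533, -0.0668372, 0)–(0.0533, 0, 0)  len=0.0668
  (v8,v1,v2) [++-] → (0.0533, 0, 2.7415)–(0.0533, -0.0668372, 2.67598)  len=0.0936

Chained into 1 loop(s):
  loop 1: 8 segments, perimeter = 8.6281
Total perimeter = 8.628

loops=1 perimeter=8.628


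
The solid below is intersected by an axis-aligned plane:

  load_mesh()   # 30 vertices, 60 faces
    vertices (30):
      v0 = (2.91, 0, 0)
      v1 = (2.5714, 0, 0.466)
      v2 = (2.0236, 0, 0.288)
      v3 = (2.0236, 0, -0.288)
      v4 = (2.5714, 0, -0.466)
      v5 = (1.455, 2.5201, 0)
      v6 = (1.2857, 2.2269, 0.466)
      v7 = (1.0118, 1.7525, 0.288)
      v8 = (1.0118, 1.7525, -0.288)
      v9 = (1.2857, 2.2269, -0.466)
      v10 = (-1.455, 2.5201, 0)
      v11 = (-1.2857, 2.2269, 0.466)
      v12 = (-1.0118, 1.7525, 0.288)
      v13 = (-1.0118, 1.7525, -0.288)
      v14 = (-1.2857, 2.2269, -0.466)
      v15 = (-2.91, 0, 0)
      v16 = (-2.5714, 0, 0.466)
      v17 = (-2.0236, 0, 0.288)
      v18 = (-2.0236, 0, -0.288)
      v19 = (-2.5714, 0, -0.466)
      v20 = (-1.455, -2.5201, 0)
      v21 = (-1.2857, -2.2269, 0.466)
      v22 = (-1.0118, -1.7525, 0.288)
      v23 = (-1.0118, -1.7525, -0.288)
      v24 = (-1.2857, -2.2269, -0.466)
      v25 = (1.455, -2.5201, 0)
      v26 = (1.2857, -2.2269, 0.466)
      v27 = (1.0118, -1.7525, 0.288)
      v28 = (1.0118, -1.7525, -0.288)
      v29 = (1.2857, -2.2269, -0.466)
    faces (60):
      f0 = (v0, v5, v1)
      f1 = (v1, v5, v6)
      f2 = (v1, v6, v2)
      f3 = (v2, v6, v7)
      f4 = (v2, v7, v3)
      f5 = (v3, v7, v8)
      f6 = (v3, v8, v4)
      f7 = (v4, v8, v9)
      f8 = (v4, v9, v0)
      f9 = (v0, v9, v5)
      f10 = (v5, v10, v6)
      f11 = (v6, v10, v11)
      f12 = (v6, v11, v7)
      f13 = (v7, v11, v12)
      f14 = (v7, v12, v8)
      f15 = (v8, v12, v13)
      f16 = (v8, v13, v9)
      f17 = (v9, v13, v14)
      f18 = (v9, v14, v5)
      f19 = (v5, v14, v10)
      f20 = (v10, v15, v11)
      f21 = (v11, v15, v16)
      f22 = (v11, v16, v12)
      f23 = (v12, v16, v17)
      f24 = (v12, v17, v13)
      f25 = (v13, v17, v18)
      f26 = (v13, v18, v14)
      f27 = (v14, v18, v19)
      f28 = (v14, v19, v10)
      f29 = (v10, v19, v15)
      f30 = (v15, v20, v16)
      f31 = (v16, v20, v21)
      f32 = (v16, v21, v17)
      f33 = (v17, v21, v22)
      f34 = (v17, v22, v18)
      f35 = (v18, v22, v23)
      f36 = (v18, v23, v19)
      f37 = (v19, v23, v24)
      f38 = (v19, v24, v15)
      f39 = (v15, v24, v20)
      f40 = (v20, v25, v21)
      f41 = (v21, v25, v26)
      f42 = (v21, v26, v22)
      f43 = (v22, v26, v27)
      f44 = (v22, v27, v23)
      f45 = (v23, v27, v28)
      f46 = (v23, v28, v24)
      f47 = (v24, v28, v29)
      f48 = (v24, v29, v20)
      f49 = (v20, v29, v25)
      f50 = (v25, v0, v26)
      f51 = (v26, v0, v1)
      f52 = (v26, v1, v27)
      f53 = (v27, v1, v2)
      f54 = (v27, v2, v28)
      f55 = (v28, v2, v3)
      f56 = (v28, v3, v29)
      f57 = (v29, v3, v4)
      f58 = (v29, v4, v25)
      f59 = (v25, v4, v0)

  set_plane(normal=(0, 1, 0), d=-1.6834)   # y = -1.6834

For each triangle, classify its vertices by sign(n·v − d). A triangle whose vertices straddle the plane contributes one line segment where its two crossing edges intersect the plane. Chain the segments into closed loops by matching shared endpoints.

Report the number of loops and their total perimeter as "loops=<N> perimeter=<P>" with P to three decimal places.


Straddling triangles (20 of 60):
  (v15,v20,v16) [+-+] → (-1.93808, -1.6834, 0)–(-1.82566, -1.6834, 0.154717)  len=0.1912
  (v16,v20,v21) [+--] → (-1.82566, -1.6834, 0.154717)–(-1.59949, -1.6834, 0.466)  len=0.3848
  (v16,v21,v17) [+-+] → (-1.59949, -1.6834, 0.466)–(-1.46579, -1.6834, 0.422557)  len=0.1406
  (v17,v21,v22) [+--] → (-1.46579, -1.6834, 0.422557)–(-1.05169, -1.6834, 0.288)  len=0.4354
  (v17,v22,v18) [+-+] → (-1.05169, -1.6834, 0.288)–(-1.05169, -1.6834, 0.265289)  len=0.0227
  (v18,v22,v23) [+--] → (-1.05169, -1.6834, 0.265289)–(-1.05169, -1.6834, -0.288)  len=0.5533
  (v18,v23,v19) [+-+] → (-1.05169, -1.6834, -0.288)–(-1.07329, -1.6834, -0.295018)  len=0.0227
  (v19,v23,v24) [+--] → (-1.07329, -1.6834, -0.295018)–(-1.59949, -1.6834, -0.466)  len=0.5533
  (v19,v24,v15) [+-+] → (-1.59949, -1.6834, -0.466)–(-1.68213, -1.6834, -0.352267)  len=0.1406
  (v15,v24,v20) [+--] → (-1.68213, -1.6834, -0.352267)–(-1.93808, -1.6834, 0)  len=0.4354
  (v25,v0,v26) [-+-] → (1.93808, -1.6834, 0)–(1.68213, -1.6834, 0.352267)  len=0.4354
  (v26,v0,v1) [-++] → (1.68213, -1.6834, 0.352267)–(1.59949, -1.6834, 0.466)  len=0.1406
  (v26,v1,v27) [-+-] → (1.59949, -1.6834, 0.466)–(1.07329, -1.6834, 0.295018)  len=0.5533
  (v27,v1,v2) [-++] → (1.07329, -1.6834, 0.295018)–(1.05169, -1.6834, 0.288)  len=0.0227
  (v27,v2,v28) [-+-] → (1.05169, -1.6834, 0.288)–(1.05169, -1.6834, -0.265289)  len=0.5533
  (v28,v2,v3) [-++] → (1.05169, -1.6834, -0.265289)–(1.05169, -1.6834, -0.288)  len=0.0227
  (v28,v3,v29) [-+-] → (1.05169, -1.6834, -0.288)–(1.46579, -1.6834, -0.422557)  len=0.4354
  (v29,v3,v4) [-++] → (1.46579, -1.6834, -0.422557)–(1.59949, -1.6834, -0.466)  len=0.1406
  (v29,v4,v25) [-+-] → (1.59949, -1.6834, -0.466)–(1.82566, -1.6834, -0.154717)  len=0.3848
  (v25,v4,v0) [-++] → (1.82566, -1.6834, -0.154717)–(1.93808, -1.6834, 0)  len=0.1912

Chained into 2 loop(s):
  loop 1: 10 segments, perimeter = 2.8800
  loop 2: 10 segments, perimeter = 2.8800
Total perimeter = 5.760

loops=2 perimeter=5.760


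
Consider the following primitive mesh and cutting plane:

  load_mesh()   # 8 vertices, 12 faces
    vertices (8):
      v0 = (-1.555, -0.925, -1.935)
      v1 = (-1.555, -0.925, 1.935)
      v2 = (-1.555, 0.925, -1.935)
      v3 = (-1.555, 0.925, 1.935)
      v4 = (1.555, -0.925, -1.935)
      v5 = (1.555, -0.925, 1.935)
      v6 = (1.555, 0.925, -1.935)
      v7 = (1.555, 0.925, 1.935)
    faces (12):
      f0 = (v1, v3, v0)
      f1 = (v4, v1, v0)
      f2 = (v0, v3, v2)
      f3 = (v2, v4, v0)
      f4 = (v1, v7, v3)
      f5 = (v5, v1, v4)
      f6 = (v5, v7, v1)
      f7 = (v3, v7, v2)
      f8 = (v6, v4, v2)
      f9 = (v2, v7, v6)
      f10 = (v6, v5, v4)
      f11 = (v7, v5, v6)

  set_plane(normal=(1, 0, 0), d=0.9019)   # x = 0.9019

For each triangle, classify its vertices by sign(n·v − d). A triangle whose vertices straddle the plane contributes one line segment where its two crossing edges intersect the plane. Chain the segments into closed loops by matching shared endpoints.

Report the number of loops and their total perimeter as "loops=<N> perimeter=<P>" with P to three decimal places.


loops=1 perimeter=11.440

Straddling triangles (8 of 12):
  (v4,v1,v0) [+--] → (0.9019, -0.925, -1.1223)–(0.9019, -0.925, -1.935)  len=0.8127
  (v2,v4,v0) [-+-] → (0.9019, -0.5365, -1.935)–(0.9019, -0.925, -1.935)  len=0.3885
  (v1,v7,v3) [-+-] → (0.9019, 0.5365, 1.935)–(0.9019, 0.925, 1.935)  len=0.3885
  (v5,v1,v4) [+-+] → (0.9019, -0.925, 1.935)–(0.9019, -0.925, -1.1223)  len=3.0573
  (v5,v7,v1) [++-] → (0.9019, 0.5365, 1.935)–(0.9019, -0.925, 1.935)  len=1.4615
  (v3,v7,v2) [-+-] → (0.9019, 0.925, 1.935)–(0.9019, 0.925, 1.1223)  len=0.8127
  (v6,v4,v2) [++-] → (0.9019, -0.5365, -1.935)–(0.9019, 0.925, -1.935)  len=1.4615
  (v2,v7,v6) [-++] → (0.9019, 0.925, 1.1223)–(0.9019, 0.925, -1.935)  len=3.0573

Chained into 1 loop(s):
  loop 1: 8 segments, perimeter = 11.4400
Total perimeter = 11.440


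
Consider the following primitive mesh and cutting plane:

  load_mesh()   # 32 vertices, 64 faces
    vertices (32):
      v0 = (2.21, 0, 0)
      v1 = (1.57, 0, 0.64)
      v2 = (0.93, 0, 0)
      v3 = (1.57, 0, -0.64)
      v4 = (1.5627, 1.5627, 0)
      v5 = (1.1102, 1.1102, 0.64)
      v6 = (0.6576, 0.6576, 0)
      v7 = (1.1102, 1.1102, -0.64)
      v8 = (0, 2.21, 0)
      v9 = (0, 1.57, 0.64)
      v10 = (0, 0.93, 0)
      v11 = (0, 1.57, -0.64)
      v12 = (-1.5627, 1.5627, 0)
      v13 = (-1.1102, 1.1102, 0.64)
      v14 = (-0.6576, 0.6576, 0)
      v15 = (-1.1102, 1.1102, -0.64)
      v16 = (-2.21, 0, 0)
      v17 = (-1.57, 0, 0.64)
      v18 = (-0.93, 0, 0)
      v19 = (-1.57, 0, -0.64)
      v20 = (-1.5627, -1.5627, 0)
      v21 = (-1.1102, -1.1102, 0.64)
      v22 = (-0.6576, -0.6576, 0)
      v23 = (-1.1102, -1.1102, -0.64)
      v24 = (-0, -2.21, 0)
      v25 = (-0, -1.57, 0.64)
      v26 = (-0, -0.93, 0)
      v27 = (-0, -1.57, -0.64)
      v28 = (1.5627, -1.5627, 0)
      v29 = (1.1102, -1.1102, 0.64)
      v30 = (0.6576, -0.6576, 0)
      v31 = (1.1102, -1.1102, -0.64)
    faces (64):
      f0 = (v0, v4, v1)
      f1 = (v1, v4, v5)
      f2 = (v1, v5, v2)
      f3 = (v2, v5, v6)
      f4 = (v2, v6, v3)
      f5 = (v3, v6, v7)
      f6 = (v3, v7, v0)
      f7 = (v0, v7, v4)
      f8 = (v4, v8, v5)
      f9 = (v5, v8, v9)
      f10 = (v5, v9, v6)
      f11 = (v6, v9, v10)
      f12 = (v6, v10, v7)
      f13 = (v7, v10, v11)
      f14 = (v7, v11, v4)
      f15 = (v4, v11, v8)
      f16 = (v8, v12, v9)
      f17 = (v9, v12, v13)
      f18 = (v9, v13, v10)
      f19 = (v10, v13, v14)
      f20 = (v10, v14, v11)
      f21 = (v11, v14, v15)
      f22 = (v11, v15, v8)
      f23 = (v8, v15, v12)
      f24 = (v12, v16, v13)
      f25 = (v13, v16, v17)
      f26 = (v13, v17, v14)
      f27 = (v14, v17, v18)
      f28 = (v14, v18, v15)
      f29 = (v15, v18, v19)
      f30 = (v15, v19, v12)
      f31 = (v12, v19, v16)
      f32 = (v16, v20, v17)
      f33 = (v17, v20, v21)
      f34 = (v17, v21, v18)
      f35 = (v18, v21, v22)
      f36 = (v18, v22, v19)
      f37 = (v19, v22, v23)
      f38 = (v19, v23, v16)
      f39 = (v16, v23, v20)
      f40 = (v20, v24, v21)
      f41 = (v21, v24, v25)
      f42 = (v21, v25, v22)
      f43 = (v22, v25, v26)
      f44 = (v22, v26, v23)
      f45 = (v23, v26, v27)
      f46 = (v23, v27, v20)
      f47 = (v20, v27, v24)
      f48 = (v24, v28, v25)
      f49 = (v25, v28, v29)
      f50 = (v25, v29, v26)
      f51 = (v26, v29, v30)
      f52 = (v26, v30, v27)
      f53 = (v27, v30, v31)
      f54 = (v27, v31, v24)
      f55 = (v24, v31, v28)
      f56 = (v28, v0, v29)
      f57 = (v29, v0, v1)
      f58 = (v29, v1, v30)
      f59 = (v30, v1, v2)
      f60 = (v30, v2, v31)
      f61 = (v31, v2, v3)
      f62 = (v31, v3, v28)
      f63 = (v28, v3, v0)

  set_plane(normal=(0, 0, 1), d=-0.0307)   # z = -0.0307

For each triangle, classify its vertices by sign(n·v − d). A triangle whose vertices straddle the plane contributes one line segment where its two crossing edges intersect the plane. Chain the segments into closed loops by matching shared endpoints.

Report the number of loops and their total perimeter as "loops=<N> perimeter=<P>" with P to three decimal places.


loops=2 perimeter=19.226

Straddling triangles (32 of 64):
  (v2,v6,v3) [++-] → (0.701367, 0.626056, -0.0307)–(0.9607, 0, -0.0307)  len=0.6776
  (v3,v6,v7) [-+-] → (0.701367, 0.626056, -0.0307)–(0.679311, 0.679311, -0.0307)  len=0.0576
  (v3,v7,v0) [--+] → (2.15724, 0.0532549, -0.0307)–(2.1793, 0, -0.0307)  len=0.0576
  (v0,v7,v4) [+-+] → (2.15724, 0.0532549, -0.0307)–(1.54099, 1.54099, -0.0307)  len=1.6103
  (v6,v10,v7) [++-] → (0.0532549, 0.938644, -0.0307)–(0.679311, 0.679311, -0.0307)  len=0.6776
  (v7,v10,v11) [-+-] → (0.0532549, 0.938644, -0.0307)–(0, 0.9607, -0.0307)  len=0.0576
  (v7,v11,v4) [--+] → (1.48774, 1.56305, -0.0307)–(1.54099, 1.54099, -0.0307)  len=0.0576
  (v4,v11,v8) [+-+] → (1.48774, 1.56305, -0.0307)–(0, 2.1793, -0.0307)  len=1.6103
  (v10,v14,v11) [++-] → (-0.626056, 0.701367, -0.0307)–(0, 0.9607, -0.0307)  len=0.6776
  (v11,v14,v15) [-+-] → (-0.626056, 0.701367, -0.0307)–(-0.679311, 0.679311, -0.0307)  len=0.0576
  (v11,v15,v8) [--+] → (-0.0532549, 2.15724, -0.0307)–(0, 2.1793, -0.0307)  len=0.0576
  (v8,v15,v12) [+-+] → (-0.0532549, 2.15724, -0.0307)–(-1.54099, 1.54099, -0.0307)  len=1.6103
  (v14,v18,v15) [++-] → (-0.938644, 0.0532549, -0.0307)–(-0.679311, 0.679311, -0.0307)  len=0.6776
  (v15,v18,v19) [-+-] → (-0.938644, 0.0532549, -0.0307)–(-0.9607, 0, -0.0307)  len=0.0576
  (v15,v19,v12) [--+] → (-1.56305, 1.48774, -0.0307)–(-1.54099, 1.54099, -0.0307)  len=0.0576
  (v12,v19,v16) [+-+] → (-1.56305, 1.48774, -0.0307)–(-2.1793, 0, -0.0307)  len=1.6103
  (v18,v22,v19) [++-] → (-0.701367, -0.626056, -0.0307)–(-0.9607, 0, -0.0307)  len=0.6776
  (v19,v22,v23) [-+-] → (-0.701367, -0.626056, -0.0307)–(-0.679311, -0.679311, -0.0307)  len=0.0576
  (v19,v23,v16) [--+] → (-2.15724, -0.0532549, -0.0307)–(-2.1793, 0, -0.0307)  len=0.0576
  (v16,v23,v20) [+-+] → (-2.15724, -0.0532549, -0.0307)–(-1.54099, -1.54099, -0.0307)  len=1.6103
  (v22,v26,v23) [++-] → (-0.0532549, -0.938644, -0.0307)–(-0.679311, -0.679311, -0.0307)  len=0.6776
  (v23,v26,v27) [-+-] → (-0.0532549, -0.938644, -0.0307)–(0, -0.9607, -0.0307)  len=0.0576
  (v23,v27,v20) [--+] → (-1.48774, -1.56305, -0.0307)–(-1.54099, -1.54099, -0.0307)  len=0.0576
  (v20,v27,v24) [+-+] → (-1.48774, -1.56305, -0.0307)–(0, -2.1793, -0.0307)  len=1.6103
  (v26,v30,v27) [++-] → (0.626056, -0.701367, -0.0307)–(0, -0.9607, -0.0307)  len=0.6776
  (v27,v30,v31) [-+-] → (0.626056, -0.701367, -0.0307)–(0.679311, -0.679311, -0.0307)  len=0.0576
  (v27,v31,v24) [--+] → (0.0532549, -2.15724, -0.0307)–(0, -2.1793, -0.0307)  len=0.0576
  (v24,v31,v28) [+-+] → (0.0532549, -2.15724, -0.0307)–(1.54099, -1.54099, -0.0307)  len=1.6103
  (v30,v2,v31) [++-] → (0.938644, -0.0532549, -0.0307)–(0.679311, -0.679311, -0.0307)  len=0.6776
  (v31,v2,v3) [-+-] → (0.938644, -0.0532549, -0.0307)–(0.9607, 0, -0.0307)  len=0.0576
  (v31,v3,v28) [--+] → (1.56305, -1.48774, -0.0307)–(1.54099, -1.54099, -0.0307)  len=0.0576
  (v28,v3,v0) [+-+] → (1.56305, -1.48774, -0.0307)–(2.1793, 0, -0.0307)  len=1.6103

Chained into 2 loop(s):
  loop 1: 16 segments, perimeter = 5.8823
  loop 2: 16 segments, perimeter = 13.3437
Total perimeter = 19.226


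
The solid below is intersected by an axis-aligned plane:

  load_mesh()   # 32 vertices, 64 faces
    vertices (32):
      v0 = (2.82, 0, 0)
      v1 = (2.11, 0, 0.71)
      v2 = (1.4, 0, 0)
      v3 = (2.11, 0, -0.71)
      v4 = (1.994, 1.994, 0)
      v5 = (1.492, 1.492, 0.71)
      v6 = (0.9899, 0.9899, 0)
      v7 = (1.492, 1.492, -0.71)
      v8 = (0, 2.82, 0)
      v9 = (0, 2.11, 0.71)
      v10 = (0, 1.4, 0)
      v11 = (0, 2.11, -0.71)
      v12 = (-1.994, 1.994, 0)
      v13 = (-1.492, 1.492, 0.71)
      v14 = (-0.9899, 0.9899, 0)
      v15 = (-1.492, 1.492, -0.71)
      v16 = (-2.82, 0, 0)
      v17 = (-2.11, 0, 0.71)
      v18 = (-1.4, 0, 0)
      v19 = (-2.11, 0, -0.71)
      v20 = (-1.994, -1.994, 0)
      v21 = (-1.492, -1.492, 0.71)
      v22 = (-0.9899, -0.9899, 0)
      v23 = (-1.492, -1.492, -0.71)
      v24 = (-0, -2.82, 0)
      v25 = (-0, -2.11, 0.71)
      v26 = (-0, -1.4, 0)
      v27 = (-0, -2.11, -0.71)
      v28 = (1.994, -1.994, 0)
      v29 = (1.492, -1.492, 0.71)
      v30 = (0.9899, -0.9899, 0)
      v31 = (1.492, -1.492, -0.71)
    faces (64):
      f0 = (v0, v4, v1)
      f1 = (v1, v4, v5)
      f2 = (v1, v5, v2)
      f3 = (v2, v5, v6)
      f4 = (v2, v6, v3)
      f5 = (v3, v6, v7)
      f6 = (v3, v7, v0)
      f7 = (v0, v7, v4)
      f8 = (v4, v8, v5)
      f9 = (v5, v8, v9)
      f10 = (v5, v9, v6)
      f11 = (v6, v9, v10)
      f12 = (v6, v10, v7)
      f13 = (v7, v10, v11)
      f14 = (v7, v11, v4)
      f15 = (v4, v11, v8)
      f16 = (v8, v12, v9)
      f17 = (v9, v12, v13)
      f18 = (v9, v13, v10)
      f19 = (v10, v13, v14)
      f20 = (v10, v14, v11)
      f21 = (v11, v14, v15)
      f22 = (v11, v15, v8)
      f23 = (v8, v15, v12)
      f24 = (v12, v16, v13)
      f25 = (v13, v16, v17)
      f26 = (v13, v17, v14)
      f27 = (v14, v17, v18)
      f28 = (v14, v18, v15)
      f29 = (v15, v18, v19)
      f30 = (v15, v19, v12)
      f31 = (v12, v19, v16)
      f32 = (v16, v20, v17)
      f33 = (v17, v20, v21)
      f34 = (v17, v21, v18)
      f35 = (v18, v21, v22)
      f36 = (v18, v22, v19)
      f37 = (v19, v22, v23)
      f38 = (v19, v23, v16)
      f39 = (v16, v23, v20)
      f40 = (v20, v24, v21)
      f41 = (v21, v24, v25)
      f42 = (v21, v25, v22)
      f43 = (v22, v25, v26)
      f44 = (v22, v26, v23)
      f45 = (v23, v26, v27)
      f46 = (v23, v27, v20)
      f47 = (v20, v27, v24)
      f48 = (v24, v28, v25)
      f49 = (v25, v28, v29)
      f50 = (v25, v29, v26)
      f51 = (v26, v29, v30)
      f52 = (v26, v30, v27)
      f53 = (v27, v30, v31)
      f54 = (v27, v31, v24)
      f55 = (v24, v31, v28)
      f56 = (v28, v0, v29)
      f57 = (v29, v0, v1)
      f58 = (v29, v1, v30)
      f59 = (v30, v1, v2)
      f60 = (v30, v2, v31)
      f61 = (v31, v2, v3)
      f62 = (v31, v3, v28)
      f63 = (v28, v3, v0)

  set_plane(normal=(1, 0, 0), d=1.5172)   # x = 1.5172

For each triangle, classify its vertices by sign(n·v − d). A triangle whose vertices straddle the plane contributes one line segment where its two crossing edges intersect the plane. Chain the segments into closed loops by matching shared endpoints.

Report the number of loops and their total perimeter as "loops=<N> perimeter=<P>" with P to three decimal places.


Straddling triangles (18 of 64):
  (v1,v4,v5) [++-] → (1.5172, 1.5172, 0.674359)–(1.5172, 1.43116, 0.71)  len=0.0931
  (v1,v5,v2) [+--] → (1.5172, 1.43116, 0.71)–(1.5172, 0, 0.1172)  len=1.5491
  (v2,v6,v3) [--+] → (1.5172, 0.523893, -0.334241)–(1.5172, 0, -0.1172)  len=0.5671
  (v3,v6,v7) [+--] → (1.5172, 0.523893, -0.334241)–(1.5172, 1.43116, -0.71)  len=0.9820
  (v3,v7,v0) [+-+] → (1.5172, 1.43116, -0.71)–(1.5172, 1.46369, -0.696527)  len=0.0352
  (v0,v7,v4) [+-+] → (1.5172, 1.46369, -0.696527)–(1.5172, 1.5172, -0.674359)  len=0.0579
  (v4,v8,v5) [+--] → (1.5172, 2.19151, 0)–(1.5172, 1.5172, 0.674359)  len=0.9537
  (v7,v11,v4) [--+] → (1.5172, 2.02174, -0.169773)–(1.5172, 1.5172, -0.674359)  len=0.7136
  (v4,v11,v8) [+--] → (1.5172, 2.02174, -0.169773)–(1.5172, 2.19151, 0)  len=0.2401
  (v24,v28,v25) [-+-] → (1.5172, -2.19151, 0)–(1.5172, -2.02174, 0.169773)  len=0.2401
  (v25,v28,v29) [-+-] → (1.5172, -2.02174, 0.169773)–(1.5172, -1.5172, 0.674359)  len=0.7136
  (v24,v31,v28) [--+] → (1.5172, -1.5172, -0.674359)–(1.5172, -2.19151, 0)  len=0.9537
  (v28,v0,v29) [++-] → (1.5172, -1.46369, 0.696527)–(1.5172, -1.5172, 0.674359)  len=0.0579
  (v29,v0,v1) [-++] → (1.5172, -1.46369, 0.696527)–(1.5172, -1.43116, 0.71)  len=0.0352
  (v29,v1,v30) [-+-] → (1.5172, -1.43116, 0.71)–(1.5172, -0.523893, 0.334241)  len=0.9820
  (v30,v1,v2) [-+-] → (1.5172, -0.523893, 0.334241)–(1.5172, 0, 0.1172)  len=0.5671
  (v31,v2,v3) [--+] → (1.5172, 0, -0.1172)–(1.5172, -1.43116, -0.71)  len=1.5491
  (v31,v3,v28) [-++] → (1.5172, -1.43116, -0.71)–(1.5172, -1.5172, -0.674359)  len=0.0931

Chained into 1 loop(s):
  loop 1: 18 segments, perimeter = 10.3834
Total perimeter = 10.383

loops=1 perimeter=10.383


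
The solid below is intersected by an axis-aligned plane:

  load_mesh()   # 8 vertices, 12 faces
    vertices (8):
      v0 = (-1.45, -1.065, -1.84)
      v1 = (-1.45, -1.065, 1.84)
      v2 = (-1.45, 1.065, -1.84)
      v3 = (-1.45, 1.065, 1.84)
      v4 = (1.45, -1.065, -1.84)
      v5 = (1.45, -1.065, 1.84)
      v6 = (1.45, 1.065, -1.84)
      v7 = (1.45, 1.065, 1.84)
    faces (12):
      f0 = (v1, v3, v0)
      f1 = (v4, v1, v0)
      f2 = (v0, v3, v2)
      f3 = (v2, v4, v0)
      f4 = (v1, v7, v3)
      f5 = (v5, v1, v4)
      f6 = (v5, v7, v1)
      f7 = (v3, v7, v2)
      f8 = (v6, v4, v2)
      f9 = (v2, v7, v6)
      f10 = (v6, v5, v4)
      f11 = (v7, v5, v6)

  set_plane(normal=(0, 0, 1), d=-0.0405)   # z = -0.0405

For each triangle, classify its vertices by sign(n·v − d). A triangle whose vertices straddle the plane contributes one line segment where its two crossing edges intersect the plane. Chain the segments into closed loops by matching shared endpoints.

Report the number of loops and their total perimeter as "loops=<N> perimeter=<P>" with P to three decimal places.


Straddling triangles (8 of 12):
  (v1,v3,v0) [++-] → (-1.45, -0.0234416, -0.0405)–(-1.45, -1.065, -0.0405)  len=1.0416
  (v4,v1,v0) [-+-] → (0.0319158, -1.065, -0.0405)–(-1.45, -1.065, -0.0405)  len=1.4819
  (v0,v3,v2) [-+-] → (-1.45, -0.0234416, -0.0405)–(-1.45, 1.065, -0.0405)  len=1.0884
  (v5,v1,v4) [++-] → (0.0319158, -1.065, -0.0405)–(1.45, -1.065, -0.0405)  len=1.4181
  (v3,v7,v2) [++-] → (-0.0319158, 1.065, -0.0405)–(-1.45, 1.065, -0.0405)  len=1.4181
  (v2,v7,v6) [-+-] → (-0.0319158, 1.065, -0.0405)–(1.45, 1.065, -0.0405)  len=1.4819
  (v6,v5,v4) [-+-] → (1.45, 0.0234416, -0.0405)–(1.45, -1.065, -0.0405)  len=1.0884
  (v7,v5,v6) [++-] → (1.45, 0.0234416, -0.0405)–(1.45, 1.065, -0.0405)  len=1.0416

Chained into 1 loop(s):
  loop 1: 8 segments, perimeter = 10.0600
Total perimeter = 10.060

loops=1 perimeter=10.060


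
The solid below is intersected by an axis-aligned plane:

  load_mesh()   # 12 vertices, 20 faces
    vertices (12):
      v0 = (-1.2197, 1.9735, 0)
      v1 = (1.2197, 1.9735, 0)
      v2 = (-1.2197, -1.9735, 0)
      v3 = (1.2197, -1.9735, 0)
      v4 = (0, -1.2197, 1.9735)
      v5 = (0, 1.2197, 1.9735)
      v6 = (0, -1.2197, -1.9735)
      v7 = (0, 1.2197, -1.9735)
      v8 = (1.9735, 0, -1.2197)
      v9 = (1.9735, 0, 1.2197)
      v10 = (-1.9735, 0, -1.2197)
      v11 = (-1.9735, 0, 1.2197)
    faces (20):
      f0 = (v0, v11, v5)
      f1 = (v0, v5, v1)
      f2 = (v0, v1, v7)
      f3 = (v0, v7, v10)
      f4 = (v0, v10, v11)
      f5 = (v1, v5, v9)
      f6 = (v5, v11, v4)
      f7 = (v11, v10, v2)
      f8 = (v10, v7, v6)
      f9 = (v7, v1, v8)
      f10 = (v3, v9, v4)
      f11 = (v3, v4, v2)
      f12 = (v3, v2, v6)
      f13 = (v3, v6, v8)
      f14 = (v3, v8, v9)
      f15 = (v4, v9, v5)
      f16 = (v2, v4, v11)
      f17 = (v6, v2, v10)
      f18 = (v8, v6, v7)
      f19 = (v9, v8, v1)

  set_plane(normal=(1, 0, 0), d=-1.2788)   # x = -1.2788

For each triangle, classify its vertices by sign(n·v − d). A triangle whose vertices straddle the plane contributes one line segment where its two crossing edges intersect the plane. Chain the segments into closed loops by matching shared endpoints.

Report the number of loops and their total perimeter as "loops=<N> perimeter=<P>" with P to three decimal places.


loops=1 perimeter=9.960

Straddling triangles (8 of 20):
  (v0,v11,v5) [+-+] → (-1.2788, 1.81877, 0.0956278)–(-1.2788, 0.429352, 1.48505)  len=1.9649
  (v0,v7,v10) [++-] → (-1.2788, 0.429352, -1.48505)–(-1.2788, 1.81877, -0.0956278)  len=1.9649
  (v0,v10,v11) [+--] → (-1.2788, 1.81877, -0.0956278)–(-1.2788, 1.81877, 0.0956278)  len=0.1913
  (v5,v11,v4) [+-+] → (-1.2788, 0.429352, 1.48505)–(-1.2788, -0.429352, 1.48505)  len=0.8587
  (v11,v10,v2) [--+] → (-1.2788, -1.81877, -0.0956278)–(-1.2788, -1.81877, 0.0956278)  len=0.1913
  (v10,v7,v6) [-++] → (-1.2788, 0.429352, -1.48505)–(-1.2788, -0.429352, -1.48505)  len=0.8587
  (v2,v4,v11) [++-] → (-1.2788, -0.429352, 1.48505)–(-1.2788, -1.81877, 0.0956278)  len=1.9649
  (v6,v2,v10) [++-] → (-1.2788, -1.81877, -0.0956278)–(-1.2788, -0.429352, -1.48505)  len=1.9649

Chained into 1 loop(s):
  loop 1: 8 segments, perimeter = 9.9597
Total perimeter = 9.960


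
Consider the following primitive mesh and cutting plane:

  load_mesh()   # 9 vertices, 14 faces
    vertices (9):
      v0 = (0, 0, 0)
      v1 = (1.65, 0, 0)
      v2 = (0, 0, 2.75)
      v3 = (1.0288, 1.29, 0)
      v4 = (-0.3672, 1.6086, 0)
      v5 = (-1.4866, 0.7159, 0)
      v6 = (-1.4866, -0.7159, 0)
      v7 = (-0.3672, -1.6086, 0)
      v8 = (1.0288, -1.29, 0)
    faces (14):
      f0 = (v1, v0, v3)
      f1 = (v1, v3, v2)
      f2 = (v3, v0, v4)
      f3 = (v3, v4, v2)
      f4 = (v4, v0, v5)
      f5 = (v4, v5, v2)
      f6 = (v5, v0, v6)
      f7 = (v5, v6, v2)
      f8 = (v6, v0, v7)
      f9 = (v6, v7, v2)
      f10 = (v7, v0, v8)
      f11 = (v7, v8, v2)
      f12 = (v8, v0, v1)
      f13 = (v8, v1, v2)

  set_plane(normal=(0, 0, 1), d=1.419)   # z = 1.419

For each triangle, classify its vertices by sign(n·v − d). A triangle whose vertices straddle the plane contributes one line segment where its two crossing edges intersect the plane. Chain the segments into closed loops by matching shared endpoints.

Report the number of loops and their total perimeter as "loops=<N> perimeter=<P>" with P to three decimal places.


Straddling triangles (7 of 14):
  (v1,v3,v2) [--+] → (0.497939, 0.62436, 1.419)–(0.7986, 0, 1.419)  len=0.6930
  (v3,v4,v2) [--+] → (-0.177725, 0.778562, 1.419)–(0.497939, 0.62436, 1.419)  len=0.6930
  (v4,v5,v2) [--+] → (-0.719514, 0.346496, 1.419)–(-0.177725, 0.778562, 1.419)  len=0.6930
  (v5,v6,v2) [--+] → (-0.719514, -0.346496, 1.419)–(-0.719514, 0.346496, 1.419)  len=0.6930
  (v6,v7,v2) [--+] → (-0.177725, -0.778562, 1.419)–(-0.719514, -0.346496, 1.419)  len=0.6930
  (v7,v8,v2) [--+] → (0.497939, -0.62436, 1.419)–(-0.177725, -0.778562, 1.419)  len=0.6930
  (v8,v1,v2) [--+] → (0.7986, 0, 1.419)–(0.497939, -0.62436, 1.419)  len=0.6930

Chained into 1 loop(s):
  loop 1: 7 segments, perimeter = 4.8510
Total perimeter = 4.851

loops=1 perimeter=4.851


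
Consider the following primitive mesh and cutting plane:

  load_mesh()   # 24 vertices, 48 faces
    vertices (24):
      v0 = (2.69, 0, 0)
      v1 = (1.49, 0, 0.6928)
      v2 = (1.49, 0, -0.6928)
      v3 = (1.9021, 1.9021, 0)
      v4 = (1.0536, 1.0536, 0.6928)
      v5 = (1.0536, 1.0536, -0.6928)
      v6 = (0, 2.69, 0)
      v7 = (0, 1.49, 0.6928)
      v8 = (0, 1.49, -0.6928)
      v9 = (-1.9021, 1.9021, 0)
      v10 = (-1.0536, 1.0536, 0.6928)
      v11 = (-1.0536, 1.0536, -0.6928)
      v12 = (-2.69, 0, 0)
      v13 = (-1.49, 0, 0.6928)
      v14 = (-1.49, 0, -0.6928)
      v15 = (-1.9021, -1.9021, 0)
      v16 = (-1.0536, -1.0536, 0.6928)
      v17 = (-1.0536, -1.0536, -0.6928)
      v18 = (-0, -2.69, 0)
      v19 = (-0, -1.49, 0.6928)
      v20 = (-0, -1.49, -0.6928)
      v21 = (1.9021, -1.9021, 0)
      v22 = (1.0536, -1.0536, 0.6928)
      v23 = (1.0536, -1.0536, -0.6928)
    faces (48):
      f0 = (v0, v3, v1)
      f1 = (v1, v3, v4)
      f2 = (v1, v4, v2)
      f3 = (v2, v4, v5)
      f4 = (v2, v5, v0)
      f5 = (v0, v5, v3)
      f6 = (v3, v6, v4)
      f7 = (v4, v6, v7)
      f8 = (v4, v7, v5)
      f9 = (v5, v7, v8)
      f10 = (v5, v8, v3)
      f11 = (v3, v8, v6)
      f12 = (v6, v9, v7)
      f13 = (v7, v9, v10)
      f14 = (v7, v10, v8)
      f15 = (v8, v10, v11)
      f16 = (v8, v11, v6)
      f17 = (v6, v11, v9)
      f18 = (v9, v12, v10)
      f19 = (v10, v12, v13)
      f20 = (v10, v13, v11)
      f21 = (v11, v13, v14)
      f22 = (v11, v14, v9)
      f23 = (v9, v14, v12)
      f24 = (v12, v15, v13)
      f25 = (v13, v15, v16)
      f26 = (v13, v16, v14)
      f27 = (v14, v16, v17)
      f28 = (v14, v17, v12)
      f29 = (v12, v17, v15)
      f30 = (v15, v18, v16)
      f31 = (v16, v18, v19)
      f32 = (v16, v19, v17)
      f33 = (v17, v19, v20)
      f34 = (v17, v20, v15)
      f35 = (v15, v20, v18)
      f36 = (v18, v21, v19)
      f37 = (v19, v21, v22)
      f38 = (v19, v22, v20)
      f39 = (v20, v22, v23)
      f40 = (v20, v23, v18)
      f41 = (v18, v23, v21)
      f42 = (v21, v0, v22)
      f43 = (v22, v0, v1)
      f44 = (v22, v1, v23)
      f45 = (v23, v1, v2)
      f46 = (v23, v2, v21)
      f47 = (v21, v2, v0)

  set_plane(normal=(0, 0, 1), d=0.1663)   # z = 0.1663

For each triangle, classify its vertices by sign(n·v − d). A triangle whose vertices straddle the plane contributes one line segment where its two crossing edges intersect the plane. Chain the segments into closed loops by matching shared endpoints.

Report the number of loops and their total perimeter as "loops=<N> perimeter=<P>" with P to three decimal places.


Straddling triangles (32 of 48):
  (v0,v3,v1) [--+] → (1.80318, 1.44552, 0.1663)–(2.40195, 0, 0.1663)  len=1.5646
  (v1,v3,v4) [+-+] → (1.80318, 1.44552, 0.1663)–(1.69843, 1.69843, 0.1663)  len=0.2737
  (v1,v4,v2) [++-] → (1.21942, 0.653253, 0.1663)–(1.49, 0, 0.1663)  len=0.7071
  (v2,v4,v5) [-+-] → (1.21942, 0.653253, 0.1663)–(1.0536, 1.0536, 0.1663)  len=0.4333
  (v3,v6,v4) [--+] → (0.252907, 2.2972, 0.1663)–(1.69843, 1.69843, 0.1663)  len=1.5646
  (v4,v6,v7) [+-+] → (0.252907, 2.2972, 0.1663)–(0, 2.40195, 0.1663)  len=0.2737
  (v4,v7,v5) [++-] → (0.400347, 1.32418, 0.1663)–(1.0536, 1.0536, 0.1663)  len=0.7071
  (v5,v7,v8) [-+-] → (0.400347, 1.32418, 0.1663)–(0, 1.49, 0.1663)  len=0.4333
  (v6,v9,v7) [--+] → (-1.44552, 1.80318, 0.1663)–(0, 2.40195, 0.1663)  len=1.5646
  (v7,v9,v10) [+-+] → (-1.44552, 1.80318, 0.1663)–(-1.69843, 1.69843, 0.1663)  len=0.2737
  (v7,v10,v8) [++-] → (-0.653253, 1.21942, 0.1663)–(0, 1.49, 0.1663)  len=0.7071
  (v8,v10,v11) [-+-] → (-0.653253, 1.21942, 0.1663)–(-1.0536, 1.0536, 0.1663)  len=0.4333
  (v9,v12,v10) [--+] → (-2.2972, 0.252907, 0.1663)–(-1.69843, 1.69843, 0.1663)  len=1.5646
  (v10,v12,v13) [+-+] → (-2.2972, 0.252907, 0.1663)–(-2.40195, 0, 0.1663)  len=0.2737
  (v10,v13,v11) [++-] → (-1.32418, 0.400347, 0.1663)–(-1.0536, 1.0536, 0.1663)  len=0.7071
  (v11,v13,v14) [-+-] → (-1.32418, 0.400347, 0.1663)–(-1.49, 0, 0.1663)  len=0.4333
  (v12,v15,v13) [--+] → (-1.80318, -1.44552, 0.1663)–(-2.40195, 0, 0.1663)  len=1.5646
  (v13,v15,v16) [+-+] → (-1.80318, -1.44552, 0.1663)–(-1.69843, -1.69843, 0.1663)  len=0.2737
  (v13,v16,v14) [++-] → (-1.21942, -0.653253, 0.1663)–(-1.49, 0, 0.1663)  len=0.7071
  (v14,v16,v17) [-+-] → (-1.21942, -0.653253, 0.1663)–(-1.0536, -1.0536, 0.1663)  len=0.4333
  (v15,v18,v16) [--+] → (-0.252907, -2.2972, 0.1663)–(-1.69843, -1.69843, 0.1663)  len=1.5646
  (v16,v18,v19) [+-+] → (-0.252907, -2.2972, 0.1663)–(0, -2.40195, 0.1663)  len=0.2737
  (v16,v19,v17) [++-] → (-0.400347, -1.32418, 0.1663)–(-1.0536, -1.0536, 0.1663)  len=0.7071
  (v17,v19,v20) [-+-] → (-0.400347, -1.32418, 0.1663)–(0, -1.49, 0.1663)  len=0.4333
  (v18,v21,v19) [--+] → (1.44552, -1.80318, 0.1663)–(0, -2.40195, 0.1663)  len=1.5646
  (v19,v21,v22) [+-+] → (1.44552, -1.80318, 0.1663)–(1.69843, -1.69843, 0.1663)  len=0.2737
  (v19,v22,v20) [++-] → (0.653253, -1.21942, 0.1663)–(0, -1.49, 0.1663)  len=0.7071
  (v20,v22,v23) [-+-] → (0.653253, -1.21942, 0.1663)–(1.0536, -1.0536, 0.1663)  len=0.4333
  (v21,v0,v22) [--+] → (2.2972, -0.252907, 0.1663)–(1.69843, -1.69843, 0.1663)  len=1.5646
  (v22,v0,v1) [+-+] → (2.2972, -0.252907, 0.1663)–(2.40195, 0, 0.1663)  len=0.2737
  (v22,v1,v23) [++-] → (1.32418, -0.400347, 0.1663)–(1.0536, -1.0536, 0.1663)  len=0.7071
  (v23,v1,v2) [-+-] → (1.32418, -0.400347, 0.1663)–(1.49, 0, 0.1663)  len=0.4333

Chained into 2 loop(s):
  loop 1: 16 segments, perimeter = 14.7069
  loop 2: 16 segments, perimeter = 9.1232
Total perimeter = 23.830

loops=2 perimeter=23.830
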